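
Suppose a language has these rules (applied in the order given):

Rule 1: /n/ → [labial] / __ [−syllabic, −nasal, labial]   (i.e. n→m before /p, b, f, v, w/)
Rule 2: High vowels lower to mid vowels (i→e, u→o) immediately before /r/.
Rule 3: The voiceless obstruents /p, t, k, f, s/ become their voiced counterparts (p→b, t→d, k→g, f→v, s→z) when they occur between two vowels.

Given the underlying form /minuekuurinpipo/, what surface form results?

Rule 1 (nasal place assimilation): /n/ precedes the labial consonant /p/, so it assimilates in place to [m]. /minuekuurinpipo/ → minuekuurimpipo.
Rule 2 (pre-rhotic lowering): /u/ is a high vowel immediately before /r/, so it lowers to [o]. /minuekuurimpipo/ → minuekuorimpipo.
Rule 3 (intervocalic voicing): /k/ is a voiceless obstruent between vowels /e/ and /u/, so it voices to [g]. /p/ is a voiceless obstruent between vowels /i/ and /o/, so it voices to [b]. /minuekuorimpipo/ → minueguorimpibo.

minueguorimpibo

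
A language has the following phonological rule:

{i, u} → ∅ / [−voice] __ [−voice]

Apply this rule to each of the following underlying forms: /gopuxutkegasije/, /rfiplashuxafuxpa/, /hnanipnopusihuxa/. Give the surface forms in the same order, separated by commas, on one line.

gopxtkegasije, rfplashxafxpa, hnanipnopshxa

/gopuxutkegasije/: /u/ is a high vowel flanked by voiceless consonants /p/ and /x/, so it deletes. /u/ is a high vowel flanked by voiceless consonants /x/ and /t/, so it deletes. → [gopxtkegasije].
/rfiplashuxafuxpa/: /i/ is a high vowel flanked by voiceless consonants /f/ and /p/, so it deletes. /u/ is a high vowel flanked by voiceless consonants /h/ and /x/, so it deletes. /u/ is a high vowel flanked by voiceless consonants /f/ and /x/, so it deletes. → [rfplashxafxpa].
/hnanipnopusihuxa/: /u/ is a high vowel flanked by voiceless consonants /p/ and /s/, so it deletes. /i/ is a high vowel flanked by voiceless consonants /s/ and /h/, so it deletes. /u/ is a high vowel flanked by voiceless consonants /h/ and /x/, so it deletes. → [hnanipnopshxa].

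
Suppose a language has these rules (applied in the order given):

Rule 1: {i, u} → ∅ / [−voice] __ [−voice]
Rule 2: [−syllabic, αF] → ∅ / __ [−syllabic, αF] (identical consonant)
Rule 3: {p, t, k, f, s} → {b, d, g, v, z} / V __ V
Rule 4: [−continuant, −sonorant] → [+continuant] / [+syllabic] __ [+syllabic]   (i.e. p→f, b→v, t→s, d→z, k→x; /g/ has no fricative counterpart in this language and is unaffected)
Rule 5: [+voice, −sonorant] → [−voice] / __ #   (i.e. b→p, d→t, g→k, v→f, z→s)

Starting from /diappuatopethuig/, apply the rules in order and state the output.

Rule 1 (high vowel syncope): no segment meets the environment; /diappuatopethuig/ is unchanged.
Rule 2 (degemination): /pp/ is a geminate; the first /p/ deletes. /diappuatopethuig/ → diapuatopethuig.
Rule 3 (intervocalic voicing): /p/ is a voiceless obstruent between vowels /a/ and /u/, so it voices to [b]. /t/ is a voiceless obstruent between vowels /a/ and /o/, so it voices to [d]. /p/ is a voiceless obstruent between vowels /o/ and /e/, so it voices to [b]. /diapuatopethuig/ → diabuadobethuig.
Rule 4 (intervocalic spirantization): /b/ is a stop between vowels /a/ and /u/, so it spirantizes to the fricative [v]. /d/ is a stop between vowels /a/ and /o/, so it spirantizes to the fricative [z]. /b/ is a stop between vowels /o/ and /e/, so it spirantizes to the fricative [v]. /diabuadobethuig/ → diavuazovethuig.
Rule 5 (final devoicing): /g/ is a voiced obstruent in word-final position, so it devoices to [k]. /diavuazovethuig/ → diavuazovethuik.

diavuazovethuik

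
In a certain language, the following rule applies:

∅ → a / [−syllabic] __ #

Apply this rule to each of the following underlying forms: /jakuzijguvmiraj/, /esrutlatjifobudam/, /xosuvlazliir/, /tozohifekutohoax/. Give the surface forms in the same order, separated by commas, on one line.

jakuzijguvmiraja, esrutlatjifobudama, xosuvlazliira, tozohifekutohoaxa

/jakuzijguvmiraj/: the form ends in the consonant /j/, so [a] is inserted word-finally. → [jakuzijguvmiraja].
/esrutlatjifobudam/: the form ends in the consonant /m/, so [a] is inserted word-finally. → [esrutlatjifobudama].
/xosuvlazliir/: the form ends in the consonant /r/, so [a] is inserted word-finally. → [xosuvlazliira].
/tozohifekutohoax/: the form ends in the consonant /x/, so [a] is inserted word-finally. → [tozohifekutohoaxa].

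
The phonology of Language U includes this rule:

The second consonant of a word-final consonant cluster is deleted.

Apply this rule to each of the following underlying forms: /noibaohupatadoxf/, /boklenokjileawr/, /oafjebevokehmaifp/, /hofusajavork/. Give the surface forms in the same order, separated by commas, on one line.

/noibaohupatadoxf/: /f/ is the second consonant of a word-final cluster /xf/, so it deletes. → [noibaohupatadox].
/boklenokjileawr/: /r/ is the second consonant of a word-final cluster /wr/, so it deletes. → [boklenokjileaw].
/oafjebevokehmaifp/: /p/ is the second consonant of a word-final cluster /fp/, so it deletes. → [oafjebevokehmaif].
/hofusajavork/: /k/ is the second consonant of a word-final cluster /rk/, so it deletes. → [hofusajavor].

noibaohupatadox, boklenokjileaw, oafjebevokehmaif, hofusajavor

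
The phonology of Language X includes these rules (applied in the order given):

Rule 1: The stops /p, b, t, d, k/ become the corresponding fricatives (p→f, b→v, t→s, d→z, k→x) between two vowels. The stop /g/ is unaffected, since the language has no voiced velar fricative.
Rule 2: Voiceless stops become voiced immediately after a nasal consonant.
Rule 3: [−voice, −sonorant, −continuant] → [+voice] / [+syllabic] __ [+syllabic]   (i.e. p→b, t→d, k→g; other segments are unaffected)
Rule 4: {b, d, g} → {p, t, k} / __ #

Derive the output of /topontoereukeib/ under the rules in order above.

tofondoereuxeip

Rule 1 (intervocalic spirantization): /p/ is a stop between vowels /o/ and /o/, so it spirantizes to the fricative [f]. /k/ is a stop between vowels /u/ and /e/, so it spirantizes to the fricative [x]. /topontoereukeib/ → tofontoereuxeib.
Rule 2 (post-nasal voicing): /t/ is a voiceless stop immediately after the nasal /n/, so it voices to [d]. /tofontoereuxeib/ → tofondoereuxeib.
Rule 3 (intervocalic voicing): no segment meets the environment; /tofondoereuxeib/ is unchanged.
Rule 4 (final devoicing): /b/ is a voiced stop in word-final position, so it devoices to [p]. /tofondoereuxeib/ → tofondoereuxeip.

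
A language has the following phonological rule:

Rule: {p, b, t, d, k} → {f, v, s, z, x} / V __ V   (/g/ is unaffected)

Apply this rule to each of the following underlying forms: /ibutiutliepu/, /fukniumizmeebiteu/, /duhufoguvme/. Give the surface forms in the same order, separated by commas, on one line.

ivusiutliefu, fukniumizmeeviseu, duhufoguvme

/ibutiutliepu/: /b/ is a stop between vowels /i/ and /u/, so it spirantizes to the fricative [v]. /t/ is a stop between vowels /u/ and /i/, so it spirantizes to the fricative [s]. /p/ is a stop between vowels /e/ and /u/, so it spirantizes to the fricative [f]. → [ivusiutliefu].
/fukniumizmeebiteu/: /b/ is a stop between vowels /e/ and /i/, so it spirantizes to the fricative [v]. /t/ is a stop between vowels /i/ and /e/, so it spirantizes to the fricative [s]. → [fukniumizmeeviseu].
/duhufoguvme/: the rule's environment is not met; surfaces unchanged as [duhufoguvme].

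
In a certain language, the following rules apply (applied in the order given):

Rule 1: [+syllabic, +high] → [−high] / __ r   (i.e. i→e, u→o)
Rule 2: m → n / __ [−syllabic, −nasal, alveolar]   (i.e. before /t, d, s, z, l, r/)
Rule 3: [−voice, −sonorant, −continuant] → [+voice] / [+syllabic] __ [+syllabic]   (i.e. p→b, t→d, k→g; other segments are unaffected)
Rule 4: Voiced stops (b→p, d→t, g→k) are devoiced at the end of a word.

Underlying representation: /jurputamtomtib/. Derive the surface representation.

Rule 1 (pre-rhotic lowering): /u/ is a high vowel immediately before /r/, so it lowers to [o]. /jurputamtomtib/ → jorputamtomtib.
Rule 2 (nasal place assimilation): /m/ precedes the alveolar consonant /t/, so it assimilates in place to [n]. /m/ precedes the alveolar consonant /t/, so it assimilates in place to [n]. /jorputamtomtib/ → jorputantontib.
Rule 3 (intervocalic voicing): /t/ is a voiceless stop between vowels /u/ and /a/, so it voices to [d]. /jorputantontib/ → jorpudantontib.
Rule 4 (final devoicing): /b/ is a voiced stop in word-final position, so it devoices to [p]. /jorpudantontib/ → jorpudantontip.

jorpudantontip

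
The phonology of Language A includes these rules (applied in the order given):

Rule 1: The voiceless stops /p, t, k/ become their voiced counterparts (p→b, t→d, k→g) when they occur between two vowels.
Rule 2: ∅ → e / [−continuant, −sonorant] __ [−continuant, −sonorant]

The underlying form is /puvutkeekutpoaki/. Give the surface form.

puvutekeegutepoagi

Rule 1 (intervocalic voicing): /k/ is a voiceless stop between vowels /e/ and /u/, so it voices to [g]. /k/ is a voiceless stop between vowels /a/ and /i/, so it voices to [g]. /puvutkeekutpoaki/ → puvutkeegutpoagi.
Rule 2 (stop-cluster e-epenthesis): /t/ and /k/ form a stop–stop cluster, so [e] is inserted between them. /t/ and /p/ form a stop–stop cluster, so [e] is inserted between them. /puvutkeegutpoagi/ → puvutekeegutepoagi.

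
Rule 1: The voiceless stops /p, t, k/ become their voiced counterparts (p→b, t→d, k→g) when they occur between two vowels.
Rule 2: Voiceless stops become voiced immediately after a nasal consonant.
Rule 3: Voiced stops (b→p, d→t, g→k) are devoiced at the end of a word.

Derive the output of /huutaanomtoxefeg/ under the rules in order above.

huudaanomdoxefek

Rule 1 (intervocalic voicing): /t/ is a voiceless stop between vowels /u/ and /a/, so it voices to [d]. /huutaanomtoxefeg/ → huudaanomtoxefeg.
Rule 2 (post-nasal voicing): /t/ is a voiceless stop immediately after the nasal /m/, so it voices to [d]. /huudaanomtoxefeg/ → huudaanomdoxefeg.
Rule 3 (final devoicing): /g/ is a voiced stop in word-final position, so it devoices to [k]. /huudaanomdoxefeg/ → huudaanomdoxefek.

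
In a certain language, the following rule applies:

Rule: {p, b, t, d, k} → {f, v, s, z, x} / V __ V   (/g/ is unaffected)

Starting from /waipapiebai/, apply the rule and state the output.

/p/ is a stop between vowels /i/ and /a/, so it spirantizes to the fricative [f].
/p/ is a stop between vowels /a/ and /i/, so it spirantizes to the fricative [f].
/b/ is a stop between vowels /e/ and /a/, so it spirantizes to the fricative [v].
Surface form: [waifafievai].

waifafievai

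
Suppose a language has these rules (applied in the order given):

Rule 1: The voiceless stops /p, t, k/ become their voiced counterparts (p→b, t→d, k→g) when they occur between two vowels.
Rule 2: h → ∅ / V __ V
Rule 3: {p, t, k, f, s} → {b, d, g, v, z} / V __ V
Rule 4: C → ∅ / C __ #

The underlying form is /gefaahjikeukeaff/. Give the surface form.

Rule 1 (intervocalic voicing): /k/ is a voiceless stop between vowels /i/ and /e/, so it voices to [g]. /k/ is a voiceless stop between vowels /u/ and /e/, so it voices to [g]. /gefaahjikeukeaff/ → gefaahjigeugeaff.
Rule 2 (intervocalic h-deletion): no segment meets the environment; /gefaahjigeugeaff/ is unchanged.
Rule 3 (intervocalic voicing): /f/ is a voiceless obstruent between vowels /e/ and /a/, so it voices to [v]. /gefaahjigeugeaff/ → gevaahjigeugeaff.
Rule 4 (final cluster simplification): /f/ is the second consonant of a word-final cluster /ff/, so it deletes. /gevaahjigeugeaff/ → gevaahjigeugeaf.

gevaahjigeugeaf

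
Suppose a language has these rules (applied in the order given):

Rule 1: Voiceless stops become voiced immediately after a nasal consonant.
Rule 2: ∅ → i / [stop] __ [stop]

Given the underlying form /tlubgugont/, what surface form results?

Rule 1 (post-nasal voicing): /t/ is a voiceless stop immediately after the nasal /n/, so it voices to [d]. /tlubgugont/ → tlubgugond.
Rule 2 (stop-cluster i-epenthesis): /b/ and /g/ form a stop–stop cluster, so [i] is inserted between them. /tlubgugond/ → tlubigugond.

tlubigugond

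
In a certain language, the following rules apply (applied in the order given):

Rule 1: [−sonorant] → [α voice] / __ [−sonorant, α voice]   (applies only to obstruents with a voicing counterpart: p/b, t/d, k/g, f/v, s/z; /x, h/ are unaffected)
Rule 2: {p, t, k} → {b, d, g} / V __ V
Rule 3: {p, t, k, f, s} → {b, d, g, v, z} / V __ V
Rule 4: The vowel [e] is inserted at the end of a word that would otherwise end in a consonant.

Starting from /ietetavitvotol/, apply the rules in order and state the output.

iededavidvodole

Rule 1 (regressive voicing assimilation): /t/ precedes the voiced obstruent /v/, so it voices to [d] by assimilation. /ietetavitvotol/ → ietetavidvotol.
Rule 2 (intervocalic voicing): /t/ is a voiceless stop between vowels /e/ and /e/, so it voices to [d]. /t/ is a voiceless stop between vowels /e/ and /a/, so it voices to [d]. /t/ is a voiceless stop between vowels /o/ and /o/, so it voices to [d]. /ietetavidvotol/ → iededavidvodol.
Rule 3 (intervocalic voicing): no segment meets the environment; /iededavidvodol/ is unchanged.
Rule 4 (final e-epenthesis): the form ends in the consonant /l/, so [e] is inserted word-finally. /iededavidvodol/ → iededavidvodole.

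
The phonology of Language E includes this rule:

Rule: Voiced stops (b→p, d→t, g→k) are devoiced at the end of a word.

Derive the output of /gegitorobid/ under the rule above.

/d/ is a voiced stop in word-final position, so it devoices to [t].
Surface form: [gegitorobit].

gegitorobit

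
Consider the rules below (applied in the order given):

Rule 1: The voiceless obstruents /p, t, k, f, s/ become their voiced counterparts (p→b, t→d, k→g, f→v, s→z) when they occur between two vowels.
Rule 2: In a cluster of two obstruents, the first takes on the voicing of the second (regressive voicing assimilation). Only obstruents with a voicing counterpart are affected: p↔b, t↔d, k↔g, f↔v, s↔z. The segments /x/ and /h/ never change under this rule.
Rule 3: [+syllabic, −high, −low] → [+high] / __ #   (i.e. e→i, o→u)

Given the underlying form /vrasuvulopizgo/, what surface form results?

vrazuvulobizgu

Rule 1 (intervocalic voicing): /s/ is a voiceless obstruent between vowels /a/ and /u/, so it voices to [z]. /p/ is a voiceless obstruent between vowels /o/ and /i/, so it voices to [b]. /vrasuvulopizgo/ → vrazuvulobizgo.
Rule 2 (regressive voicing assimilation): no segment meets the environment; /vrazuvulobizgo/ is unchanged.
Rule 3 (final vowel raising): /o/ is a mid vowel in word-final position, so it raises to [u]. /vrazuvulobizgo/ → vrazuvulobizgu.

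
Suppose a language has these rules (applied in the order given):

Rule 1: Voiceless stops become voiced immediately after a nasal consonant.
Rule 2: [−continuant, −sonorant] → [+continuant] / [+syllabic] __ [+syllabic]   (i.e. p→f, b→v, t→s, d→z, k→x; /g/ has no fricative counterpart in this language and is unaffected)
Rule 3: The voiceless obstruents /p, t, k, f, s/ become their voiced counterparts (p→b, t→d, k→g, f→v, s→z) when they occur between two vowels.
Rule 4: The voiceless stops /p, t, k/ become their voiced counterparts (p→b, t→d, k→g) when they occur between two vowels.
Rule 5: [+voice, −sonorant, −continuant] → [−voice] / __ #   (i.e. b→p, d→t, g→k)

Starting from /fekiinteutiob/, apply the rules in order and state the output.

Rule 1 (post-nasal voicing): /t/ is a voiceless stop immediately after the nasal /n/, so it voices to [d]. /fekiinteutiob/ → fekiindeutiob.
Rule 2 (intervocalic spirantization): /k/ is a stop between vowels /e/ and /i/, so it spirantizes to the fricative [x]. /t/ is a stop between vowels /u/ and /i/, so it spirantizes to the fricative [s]. /fekiindeutiob/ → fexiindeusiob.
Rule 3 (intervocalic voicing): /s/ is a voiceless obstruent between vowels /u/ and /i/, so it voices to [z]. /fexiindeusiob/ → fexiindeuziob.
Rule 4 (intervocalic voicing): no segment meets the environment; /fexiindeuziob/ is unchanged.
Rule 5 (final devoicing): /b/ is a voiced stop in word-final position, so it devoices to [p]. /fexiindeuziob/ → fexiindeuziop.

fexiindeuziop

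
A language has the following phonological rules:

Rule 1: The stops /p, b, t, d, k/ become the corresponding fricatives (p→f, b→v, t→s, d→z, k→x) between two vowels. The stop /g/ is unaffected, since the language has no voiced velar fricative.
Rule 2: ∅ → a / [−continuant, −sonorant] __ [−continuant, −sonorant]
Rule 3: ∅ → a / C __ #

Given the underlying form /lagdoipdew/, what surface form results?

Rule 1 (intervocalic spirantization): no segment meets the environment; /lagdoipdew/ is unchanged.
Rule 2 (stop-cluster a-epenthesis): /g/ and /d/ form a stop–stop cluster, so [a] is inserted between them. /p/ and /d/ form a stop–stop cluster, so [a] is inserted between them. /lagdoipdew/ → lagadoipadew.
Rule 3 (final a-epenthesis): the form ends in the consonant /w/, so [a] is inserted word-finally. /lagadoipadew/ → lagadoipadewa.

lagadoipadewa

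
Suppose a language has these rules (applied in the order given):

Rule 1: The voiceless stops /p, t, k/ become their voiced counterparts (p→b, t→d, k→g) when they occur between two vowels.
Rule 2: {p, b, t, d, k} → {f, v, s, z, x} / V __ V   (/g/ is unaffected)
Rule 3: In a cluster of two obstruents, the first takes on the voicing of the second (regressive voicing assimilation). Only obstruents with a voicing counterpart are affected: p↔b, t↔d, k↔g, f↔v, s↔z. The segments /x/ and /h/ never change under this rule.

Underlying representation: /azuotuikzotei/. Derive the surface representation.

azuozuigzozei

Rule 1 (intervocalic voicing): /t/ is a voiceless stop between vowels /o/ and /u/, so it voices to [d]. /t/ is a voiceless stop between vowels /o/ and /e/, so it voices to [d]. /azuotuikzotei/ → azuoduikzodei.
Rule 2 (intervocalic spirantization): /d/ is a stop between vowels /o/ and /u/, so it spirantizes to the fricative [z]. /d/ is a stop between vowels /o/ and /e/, so it spirantizes to the fricative [z]. /azuoduikzodei/ → azuozuikzozei.
Rule 3 (regressive voicing assimilation): /k/ precedes the voiced obstruent /z/, so it voices to [g] by assimilation. /azuozuikzozei/ → azuozuigzozei.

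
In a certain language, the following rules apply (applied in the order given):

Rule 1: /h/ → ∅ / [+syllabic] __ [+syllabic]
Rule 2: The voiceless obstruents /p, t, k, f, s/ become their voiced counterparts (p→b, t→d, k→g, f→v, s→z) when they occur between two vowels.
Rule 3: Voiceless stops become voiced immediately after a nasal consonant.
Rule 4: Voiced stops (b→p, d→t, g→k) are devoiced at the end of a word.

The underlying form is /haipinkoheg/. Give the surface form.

haibingoek

Rule 1 (intervocalic h-deletion): /h/ occurs between vowels /o/ and /e/, so it deletes. /haipinkoheg/ → haipinkoeg.
Rule 2 (intervocalic voicing): /p/ is a voiceless obstruent between vowels /i/ and /i/, so it voices to [b]. /haipinkoeg/ → haibinkoeg.
Rule 3 (post-nasal voicing): /k/ is a voiceless stop immediately after the nasal /n/, so it voices to [g]. /haibinkoeg/ → haibingoeg.
Rule 4 (final devoicing): /g/ is a voiced stop in word-final position, so it devoices to [k]. /haibingoeg/ → haibingoek.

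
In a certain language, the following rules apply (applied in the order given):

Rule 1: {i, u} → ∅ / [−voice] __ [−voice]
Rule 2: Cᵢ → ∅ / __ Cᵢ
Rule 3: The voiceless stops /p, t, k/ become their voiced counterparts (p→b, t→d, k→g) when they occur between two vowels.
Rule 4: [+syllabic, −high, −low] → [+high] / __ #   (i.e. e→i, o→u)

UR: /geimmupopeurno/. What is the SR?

geimubobeurnu

Rule 1 (high vowel syncope): no segment meets the environment; /geimmupopeurno/ is unchanged.
Rule 2 (degemination): /mm/ is a geminate; the first /m/ deletes. /geimmupopeurno/ → geimupopeurno.
Rule 3 (intervocalic voicing): /p/ is a voiceless stop between vowels /u/ and /o/, so it voices to [b]. /p/ is a voiceless stop between vowels /o/ and /e/, so it voices to [b]. /geimupopeurno/ → geimubobeurno.
Rule 4 (final vowel raising): /o/ is a mid vowel in word-final position, so it raises to [u]. /geimubobeurno/ → geimubobeurnu.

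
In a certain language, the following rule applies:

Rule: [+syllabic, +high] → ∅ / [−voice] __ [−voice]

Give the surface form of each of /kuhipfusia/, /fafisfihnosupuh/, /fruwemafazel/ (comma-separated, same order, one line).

khpfsia, fafsfhnosph, fruwemafazel

/kuhipfusia/: /u/ is a high vowel flanked by voiceless consonants /k/ and /h/, so it deletes. /i/ is a high vowel flanked by voiceless consonants /h/ and /p/, so it deletes. /u/ is a high vowel flanked by voiceless consonants /f/ and /s/, so it deletes. → [khpfsia].
/fafisfihnosupuh/: /i/ is a high vowel flanked by voiceless consonants /f/ and /s/, so it deletes. /i/ is a high vowel flanked by voiceless consonants /f/ and /h/, so it deletes. /u/ is a high vowel flanked by voiceless consonants /s/ and /p/, so it deletes. /u/ is a high vowel flanked by voiceless consonants /p/ and /h/, so it deletes. → [fafsfhnosph].
/fruwemafazel/: the rule's environment is not met; surfaces unchanged as [fruwemafazel].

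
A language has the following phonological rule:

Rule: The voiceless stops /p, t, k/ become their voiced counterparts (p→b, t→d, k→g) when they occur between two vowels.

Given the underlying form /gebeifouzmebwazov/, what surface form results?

gebeifouzmebwazov

No segment of /gebeifouzmebwazov/ meets the structural description of the rule, so the form surfaces unchanged.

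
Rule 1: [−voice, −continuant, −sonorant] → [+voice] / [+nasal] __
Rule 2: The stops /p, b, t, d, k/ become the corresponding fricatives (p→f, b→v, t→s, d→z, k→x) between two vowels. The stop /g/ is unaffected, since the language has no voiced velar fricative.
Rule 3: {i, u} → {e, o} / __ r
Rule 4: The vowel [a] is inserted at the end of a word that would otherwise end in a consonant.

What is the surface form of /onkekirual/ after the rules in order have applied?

ongexeruala

Rule 1 (post-nasal voicing): /k/ is a voiceless stop immediately after the nasal /n/, so it voices to [g]. /onkekirual/ → ongekirual.
Rule 2 (intervocalic spirantization): /k/ is a stop between vowels /e/ and /i/, so it spirantizes to the fricative [x]. /ongekirual/ → ongexirual.
Rule 3 (pre-rhotic lowering): /i/ is a high vowel immediately before /r/, so it lowers to [e]. /ongexirual/ → ongexerual.
Rule 4 (final a-epenthesis): the form ends in the consonant /l/, so [a] is inserted word-finally. /ongexerual/ → ongexeruala.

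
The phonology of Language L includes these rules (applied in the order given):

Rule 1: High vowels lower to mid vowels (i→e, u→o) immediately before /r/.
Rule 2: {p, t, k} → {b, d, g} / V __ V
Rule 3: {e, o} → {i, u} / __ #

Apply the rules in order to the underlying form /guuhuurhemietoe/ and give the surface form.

guuhuorhemiedoi

Rule 1 (pre-rhotic lowering): /u/ is a high vowel immediately before /r/, so it lowers to [o]. /guuhuurhemietoe/ → guuhuorhemietoe.
Rule 2 (intervocalic voicing): /t/ is a voiceless stop between vowels /e/ and /o/, so it voices to [d]. /guuhuorhemietoe/ → guuhuorhemiedoe.
Rule 3 (final vowel raising): /e/ is a mid vowel in word-final position, so it raises to [i]. /guuhuorhemiedoe/ → guuhuorhemiedoi.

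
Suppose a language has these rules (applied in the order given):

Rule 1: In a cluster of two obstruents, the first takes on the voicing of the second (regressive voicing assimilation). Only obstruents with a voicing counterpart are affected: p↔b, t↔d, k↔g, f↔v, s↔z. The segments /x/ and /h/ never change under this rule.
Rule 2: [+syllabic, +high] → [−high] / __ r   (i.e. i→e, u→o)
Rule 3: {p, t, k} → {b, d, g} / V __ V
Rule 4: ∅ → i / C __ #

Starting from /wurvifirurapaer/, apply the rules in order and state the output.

worviferorabaeri

Rule 1 (regressive voicing assimilation): no segment meets the environment; /wurvifirurapaer/ is unchanged.
Rule 2 (pre-rhotic lowering): /u/ is a high vowel immediately before /r/, so it lowers to [o]. /i/ is a high vowel immediately before /r/, so it lowers to [e]. /u/ is a high vowel immediately before /r/, so it lowers to [o]. /wurvifirurapaer/ → worviferorapaer.
Rule 3 (intervocalic voicing): /p/ is a voiceless stop between vowels /a/ and /a/, so it voices to [b]. /worviferorapaer/ → worviferorabaer.
Rule 4 (final i-epenthesis): the form ends in the consonant /r/, so [i] is inserted word-finally. /worviferorabaer/ → worviferorabaeri.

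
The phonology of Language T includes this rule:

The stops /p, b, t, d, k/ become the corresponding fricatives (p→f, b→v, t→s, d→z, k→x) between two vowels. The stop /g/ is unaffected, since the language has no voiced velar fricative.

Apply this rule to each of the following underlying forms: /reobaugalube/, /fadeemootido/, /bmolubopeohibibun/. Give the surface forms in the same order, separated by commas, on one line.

/reobaugalube/: /b/ is a stop between vowels /o/ and /a/, so it spirantizes to the fricative [v]. /b/ is a stop between vowels /u/ and /e/, so it spirantizes to the fricative [v]. → [reovaugaluve].
/fadeemootido/: /d/ is a stop between vowels /a/ and /e/, so it spirantizes to the fricative [z]. /t/ is a stop between vowels /o/ and /i/, so it spirantizes to the fricative [s]. /d/ is a stop between vowels /i/ and /o/, so it spirantizes to the fricative [z]. → [fazeemoosizo].
/bmolubopeohibibun/: /b/ is a stop between vowels /u/ and /o/, so it spirantizes to the fricative [v]. /p/ is a stop between vowels /o/ and /e/, so it spirantizes to the fricative [f]. /b/ is a stop between vowels /i/ and /i/, so it spirantizes to the fricative [v]. /b/ is a stop between vowels /i/ and /u/, so it spirantizes to the fricative [v]. → [bmoluvofeohivivun].

reovaugaluve, fazeemoosizo, bmoluvofeohivivun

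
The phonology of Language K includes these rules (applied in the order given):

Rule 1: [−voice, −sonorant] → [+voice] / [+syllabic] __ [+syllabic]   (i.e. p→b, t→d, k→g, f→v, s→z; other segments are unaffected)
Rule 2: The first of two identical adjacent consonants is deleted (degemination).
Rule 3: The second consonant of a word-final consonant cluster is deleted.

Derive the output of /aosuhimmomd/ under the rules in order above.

aozuhimom

Rule 1 (intervocalic voicing): /s/ is a voiceless obstruent between vowels /o/ and /u/, so it voices to [z]. /aosuhimmomd/ → aozuhimmomd.
Rule 2 (degemination): /mm/ is a geminate; the first /m/ deletes. /aozuhimmomd/ → aozuhimomd.
Rule 3 (final cluster simplification): /d/ is the second consonant of a word-final cluster /md/, so it deletes. /aozuhimomd/ → aozuhimom.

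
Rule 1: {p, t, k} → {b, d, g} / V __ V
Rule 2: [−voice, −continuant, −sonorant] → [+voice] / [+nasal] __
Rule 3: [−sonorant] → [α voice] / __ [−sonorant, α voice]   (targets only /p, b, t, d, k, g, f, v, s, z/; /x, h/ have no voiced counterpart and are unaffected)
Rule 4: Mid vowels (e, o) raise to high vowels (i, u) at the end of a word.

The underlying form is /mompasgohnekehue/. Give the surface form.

Rule 1 (intervocalic voicing): /k/ is a voiceless stop between vowels /e/ and /e/, so it voices to [g]. /mompasgohnekehue/ → mompasgohnegehue.
Rule 2 (post-nasal voicing): /p/ is a voiceless stop immediately after the nasal /m/, so it voices to [b]. /mompasgohnegehue/ → mombasgohnegehue.
Rule 3 (regressive voicing assimilation): /s/ precedes the voiced obstruent /g/, so it voices to [z] by assimilation. /mombasgohnegehue/ → mombazgohnegehue.
Rule 4 (final vowel raising): /e/ is a mid vowel in word-final position, so it raises to [i]. /mombazgohnegehue/ → mombazgohnegehui.

mombazgohnegehui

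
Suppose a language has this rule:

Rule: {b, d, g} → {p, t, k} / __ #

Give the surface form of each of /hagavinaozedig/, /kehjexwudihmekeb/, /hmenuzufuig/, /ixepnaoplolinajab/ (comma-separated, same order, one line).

hagavinaozedik, kehjexwudihmekep, hmenuzufuik, ixepnaoplolinajap

/hagavinaozedig/: /g/ is a voiced stop in word-final position, so it devoices to [k]. → [hagavinaozedik].
/kehjexwudihmekeb/: /b/ is a voiced stop in word-final position, so it devoices to [p]. → [kehjexwudihmekep].
/hmenuzufuig/: /g/ is a voiced stop in word-final position, so it devoices to [k]. → [hmenuzufuik].
/ixepnaoplolinajab/: /b/ is a voiced stop in word-final position, so it devoices to [p]. → [ixepnaoplolinajap].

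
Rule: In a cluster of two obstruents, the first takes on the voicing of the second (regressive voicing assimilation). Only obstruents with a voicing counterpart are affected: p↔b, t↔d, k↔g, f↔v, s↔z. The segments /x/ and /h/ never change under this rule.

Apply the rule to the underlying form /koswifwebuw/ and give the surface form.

No segment of /koswifwebuw/ meets the structural description of the rule, so the form surfaces unchanged.

koswifwebuw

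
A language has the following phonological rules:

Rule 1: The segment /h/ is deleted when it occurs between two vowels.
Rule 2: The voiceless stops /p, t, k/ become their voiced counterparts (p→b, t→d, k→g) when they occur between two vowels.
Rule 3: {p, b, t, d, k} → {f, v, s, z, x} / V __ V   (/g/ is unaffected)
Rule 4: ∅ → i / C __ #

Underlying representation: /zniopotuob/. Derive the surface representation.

zniovozuobi

Rule 1 (intervocalic h-deletion): no segment meets the environment; /zniopotuob/ is unchanged.
Rule 2 (intervocalic voicing): /p/ is a voiceless stop between vowels /o/ and /o/, so it voices to [b]. /t/ is a voiceless stop between vowels /o/ and /u/, so it voices to [d]. /zniopotuob/ → znioboduob.
Rule 3 (intervocalic spirantization): /b/ is a stop between vowels /o/ and /o/, so it spirantizes to the fricative [v]. /d/ is a stop between vowels /o/ and /u/, so it spirantizes to the fricative [z]. /znioboduob/ → zniovozuob.
Rule 4 (final i-epenthesis): the form ends in the consonant /b/, so [i] is inserted word-finally. /zniovozuob/ → zniovozuobi.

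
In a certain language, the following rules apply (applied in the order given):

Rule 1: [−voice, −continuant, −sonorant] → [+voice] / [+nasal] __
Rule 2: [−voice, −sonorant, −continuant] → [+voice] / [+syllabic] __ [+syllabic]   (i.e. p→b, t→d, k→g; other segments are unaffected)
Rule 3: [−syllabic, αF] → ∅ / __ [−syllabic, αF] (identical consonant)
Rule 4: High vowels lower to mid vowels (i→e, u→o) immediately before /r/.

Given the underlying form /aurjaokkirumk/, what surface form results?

aorjaokerumg

Rule 1 (post-nasal voicing): /k/ is a voiceless stop immediately after the nasal /m/, so it voices to [g]. /aurjaokkirumk/ → aurjaokkirumg.
Rule 2 (intervocalic voicing): no segment meets the environment; /aurjaokkirumg/ is unchanged.
Rule 3 (degemination): /kk/ is a geminate; the first /k/ deletes. /aurjaokkirumg/ → aurjaokirumg.
Rule 4 (pre-rhotic lowering): /u/ is a high vowel immediately before /r/, so it lowers to [o]. /i/ is a high vowel immediately before /r/, so it lowers to [e]. /aurjaokirumg/ → aorjaokerumg.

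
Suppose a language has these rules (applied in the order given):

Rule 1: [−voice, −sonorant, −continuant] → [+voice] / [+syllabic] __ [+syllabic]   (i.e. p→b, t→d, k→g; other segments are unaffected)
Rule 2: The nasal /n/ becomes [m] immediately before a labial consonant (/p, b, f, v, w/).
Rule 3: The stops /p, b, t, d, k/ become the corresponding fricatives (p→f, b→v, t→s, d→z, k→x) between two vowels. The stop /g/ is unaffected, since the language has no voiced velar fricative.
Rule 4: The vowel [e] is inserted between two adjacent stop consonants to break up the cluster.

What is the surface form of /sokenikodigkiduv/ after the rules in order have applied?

sogenigozigekizuv

Rule 1 (intervocalic voicing): /k/ is a voiceless stop between vowels /o/ and /e/, so it voices to [g]. /k/ is a voiceless stop between vowels /i/ and /o/, so it voices to [g]. /sokenikodigkiduv/ → sogenigodigkiduv.
Rule 2 (nasal place assimilation): no segment meets the environment; /sogenigodigkiduv/ is unchanged.
Rule 3 (intervocalic spirantization): /d/ is a stop between vowels /o/ and /i/, so it spirantizes to the fricative [z]. /d/ is a stop between vowels /i/ and /u/, so it spirantizes to the fricative [z]. /sogenigodigkiduv/ → sogenigozigkizuv.
Rule 4 (stop-cluster e-epenthesis): /g/ and /k/ form a stop–stop cluster, so [e] is inserted between them. /sogenigozigkizuv/ → sogenigozigekizuv.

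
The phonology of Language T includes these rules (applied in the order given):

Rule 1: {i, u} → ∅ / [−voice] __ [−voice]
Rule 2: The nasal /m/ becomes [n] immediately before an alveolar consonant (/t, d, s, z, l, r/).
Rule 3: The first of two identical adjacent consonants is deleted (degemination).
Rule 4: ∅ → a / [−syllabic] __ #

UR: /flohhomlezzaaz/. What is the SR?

flohonlezaaza

Rule 1 (high vowel syncope): no segment meets the environment; /flohhomlezzaaz/ is unchanged.
Rule 2 (nasal place assimilation): /m/ precedes the alveolar consonant /l/, so it assimilates in place to [n]. /flohhomlezzaaz/ → flohhonlezzaaz.
Rule 3 (degemination): /hh/ is a geminate; the first /h/ deletes. /zz/ is a geminate; the first /z/ deletes. /flohhonlezzaaz/ → flohonlezaaz.
Rule 4 (final a-epenthesis): the form ends in the consonant /z/, so [a] is inserted word-finally. /flohonlezaaz/ → flohonlezaaza.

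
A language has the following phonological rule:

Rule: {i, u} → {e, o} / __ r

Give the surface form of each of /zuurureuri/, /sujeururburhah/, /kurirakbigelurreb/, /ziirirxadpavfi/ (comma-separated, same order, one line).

/zuurureuri/: /u/ is a high vowel immediately before /r/, so it lowers to [o]. /u/ is a high vowel immediately before /r/, so it lowers to [o]. /u/ is a high vowel immediately before /r/, so it lowers to [o]. → [zuororeori].
/sujeururburhah/: /u/ is a high vowel immediately before /r/, so it lowers to [o]. /u/ is a high vowel immediately before /r/, so it lowers to [o]. /u/ is a high vowel immediately before /r/, so it lowers to [o]. → [sujeororborhah].
/kurirakbigelurreb/: /u/ is a high vowel immediately before /r/, so it lowers to [o]. /i/ is a high vowel immediately before /r/, so it lowers to [e]. /u/ is a high vowel immediately before /r/, so it lowers to [o]. → [korerakbigelorreb].
/ziirirxadpavfi/: /i/ is a high vowel immediately before /r/, so it lowers to [e]. /i/ is a high vowel immediately before /r/, so it lowers to [e]. → [ziererxadpavfi].

zuororeori, sujeororborhah, korerakbigelorreb, ziererxadpavfi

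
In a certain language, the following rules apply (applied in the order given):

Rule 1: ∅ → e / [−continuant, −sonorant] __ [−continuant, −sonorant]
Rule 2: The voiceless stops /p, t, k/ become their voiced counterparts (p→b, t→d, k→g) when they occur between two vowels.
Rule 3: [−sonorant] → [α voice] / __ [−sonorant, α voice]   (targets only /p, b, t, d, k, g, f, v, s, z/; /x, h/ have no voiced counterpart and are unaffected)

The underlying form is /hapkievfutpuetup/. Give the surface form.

Rule 1 (stop-cluster e-epenthesis): /p/ and /k/ form a stop–stop cluster, so [e] is inserted between them. /t/ and /p/ form a stop–stop cluster, so [e] is inserted between them. /hapkievfutpuetup/ → hapekievfutepuetup.
Rule 2 (intervocalic voicing): /p/ is a voiceless stop between vowels /a/ and /e/, so it voices to [b]. /k/ is a voiceless stop between vowels /e/ and /i/, so it voices to [g]. /t/ is a voiceless stop between vowels /u/ and /e/, so it voices to [d]. /p/ is a voiceless stop between vowels /e/ and /u/, so it voices to [b]. /t/ is a voiceless stop between vowels /e/ and /u/, so it voices to [d]. /hapekievfutepuetup/ → habegievfudebuedup.
Rule 3 (regressive voicing assimilation): /v/ precedes the voiceless obstruent /f/, so it devoices to [f] by assimilation. /habegievfudebuedup/ → habegieffudebuedup.

habegieffudebuedup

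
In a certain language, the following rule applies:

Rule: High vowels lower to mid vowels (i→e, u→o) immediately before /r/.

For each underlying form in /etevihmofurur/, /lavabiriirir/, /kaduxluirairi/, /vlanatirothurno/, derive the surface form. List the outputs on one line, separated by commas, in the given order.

etevihmoforor, lavaberierer, kaduxlueraeri, vlanaterothorno

/etevihmofurur/: /u/ is a high vowel immediately before /r/, so it lowers to [o]. /u/ is a high vowel immediately before /r/, so it lowers to [o]. → [etevihmoforor].
/lavabiriirir/: /i/ is a high vowel immediately before /r/, so it lowers to [e]. /i/ is a high vowel immediately before /r/, so it lowers to [e]. /i/ is a high vowel immediately before /r/, so it lowers to [e]. → [lavaberierer].
/kaduxluirairi/: /i/ is a high vowel immediately before /r/, so it lowers to [e]. /i/ is a high vowel immediately before /r/, so it lowers to [e]. → [kaduxlueraeri].
/vlanatirothurno/: /i/ is a high vowel immediately before /r/, so it lowers to [e]. /u/ is a high vowel immediately before /r/, so it lowers to [o]. → [vlanaterothorno].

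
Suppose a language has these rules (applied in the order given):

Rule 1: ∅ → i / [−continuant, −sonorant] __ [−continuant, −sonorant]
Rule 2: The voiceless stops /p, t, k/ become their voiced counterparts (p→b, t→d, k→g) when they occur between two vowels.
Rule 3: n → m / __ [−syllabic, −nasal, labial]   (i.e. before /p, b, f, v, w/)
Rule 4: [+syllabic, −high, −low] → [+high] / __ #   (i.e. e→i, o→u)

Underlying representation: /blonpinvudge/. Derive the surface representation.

blompimvudigi

Rule 1 (stop-cluster i-epenthesis): /d/ and /g/ form a stop–stop cluster, so [i] is inserted between them. /blonpinvudge/ → blonpinvudige.
Rule 2 (intervocalic voicing): no segment meets the environment; /blonpinvudige/ is unchanged.
Rule 3 (nasal place assimilation): /n/ precedes the labial consonant /p/, so it assimilates in place to [m]. /n/ precedes the labial consonant /v/, so it assimilates in place to [m]. /blonpinvudige/ → blompimvudige.
Rule 4 (final vowel raising): /e/ is a mid vowel in word-final position, so it raises to [i]. /blompimvudige/ → blompimvudigi.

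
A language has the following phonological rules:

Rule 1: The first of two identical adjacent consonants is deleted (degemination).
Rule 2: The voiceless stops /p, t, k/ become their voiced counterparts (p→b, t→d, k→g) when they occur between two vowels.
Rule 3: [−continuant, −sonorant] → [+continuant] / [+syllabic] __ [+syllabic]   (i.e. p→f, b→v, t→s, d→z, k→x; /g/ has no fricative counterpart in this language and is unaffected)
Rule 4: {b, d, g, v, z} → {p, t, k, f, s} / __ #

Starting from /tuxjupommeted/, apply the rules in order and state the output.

Rule 1 (degemination): /mm/ is a geminate; the first /m/ deletes. /tuxjupommeted/ → tuxjupometed.
Rule 2 (intervocalic voicing): /p/ is a voiceless stop between vowels /u/ and /o/, so it voices to [b]. /t/ is a voiceless stop between vowels /e/ and /e/, so it voices to [d]. /tuxjupometed/ → tuxjubomeded.
Rule 3 (intervocalic spirantization): /b/ is a stop between vowels /u/ and /o/, so it spirantizes to the fricative [v]. /d/ is a stop between vowels /e/ and /e/, so it spirantizes to the fricative [z]. /tuxjubomeded/ → tuxjuvomezed.
Rule 4 (final devoicing): /d/ is a voiced obstruent in word-final position, so it devoices to [t]. /tuxjuvomezed/ → tuxjuvomezet.

tuxjuvomezet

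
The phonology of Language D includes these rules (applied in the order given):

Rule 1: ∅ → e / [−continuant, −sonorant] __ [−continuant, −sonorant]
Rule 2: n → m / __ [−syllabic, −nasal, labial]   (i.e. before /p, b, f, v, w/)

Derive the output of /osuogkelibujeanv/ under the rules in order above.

osuogekelibujeamv

Rule 1 (stop-cluster e-epenthesis): /g/ and /k/ form a stop–stop cluster, so [e] is inserted between them. /osuogkelibujeanv/ → osuogekelibujeanv.
Rule 2 (nasal place assimilation): /n/ precedes the labial consonant /v/, so it assimilates in place to [m]. /osuogekelibujeanv/ → osuogekelibujeamv.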